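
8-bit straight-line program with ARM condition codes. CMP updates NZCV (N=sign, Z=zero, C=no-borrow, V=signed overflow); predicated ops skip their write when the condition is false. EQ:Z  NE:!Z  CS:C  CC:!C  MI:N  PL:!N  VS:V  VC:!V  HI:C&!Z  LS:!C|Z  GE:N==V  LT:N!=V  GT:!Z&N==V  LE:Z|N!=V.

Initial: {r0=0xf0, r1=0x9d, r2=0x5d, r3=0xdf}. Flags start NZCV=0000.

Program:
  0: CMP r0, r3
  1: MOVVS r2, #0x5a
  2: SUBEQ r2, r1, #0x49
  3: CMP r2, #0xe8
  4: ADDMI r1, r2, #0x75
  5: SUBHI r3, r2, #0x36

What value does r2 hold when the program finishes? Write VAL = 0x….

VAL = 0x5d

[0] flags=0010 → (cmp)
[1] flags=0010 VS?F → skip
[2] flags=0010 EQ?F → skip
[3] flags=0000 → (cmp)
[4] flags=0000 MI?F → skip
[5] flags=0000 HI?F → skip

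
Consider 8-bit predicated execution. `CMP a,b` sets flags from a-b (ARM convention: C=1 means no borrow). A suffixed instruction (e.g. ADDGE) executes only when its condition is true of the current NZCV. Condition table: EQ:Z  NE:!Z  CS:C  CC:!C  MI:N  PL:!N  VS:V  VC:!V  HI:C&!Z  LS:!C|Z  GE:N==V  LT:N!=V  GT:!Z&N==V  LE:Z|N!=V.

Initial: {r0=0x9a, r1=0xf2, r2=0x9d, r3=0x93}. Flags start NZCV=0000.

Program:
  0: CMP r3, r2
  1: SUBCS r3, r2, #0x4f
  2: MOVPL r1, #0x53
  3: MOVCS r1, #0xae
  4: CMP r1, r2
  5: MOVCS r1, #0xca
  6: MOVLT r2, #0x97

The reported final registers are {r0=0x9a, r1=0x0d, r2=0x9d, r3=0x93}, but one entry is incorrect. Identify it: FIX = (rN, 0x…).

[0] flags=1000 → (cmp)
[1] flags=1000 CS?F → skip
[2] flags=1000 PL?F → skip
[3] flags=1000 CS?F → skip
[4] flags=0010 → (cmp)
[5] flags=0010 CS?T → r1=0xca
[6] flags=0010 LT?F → skip

FIX = (r1, 0xca)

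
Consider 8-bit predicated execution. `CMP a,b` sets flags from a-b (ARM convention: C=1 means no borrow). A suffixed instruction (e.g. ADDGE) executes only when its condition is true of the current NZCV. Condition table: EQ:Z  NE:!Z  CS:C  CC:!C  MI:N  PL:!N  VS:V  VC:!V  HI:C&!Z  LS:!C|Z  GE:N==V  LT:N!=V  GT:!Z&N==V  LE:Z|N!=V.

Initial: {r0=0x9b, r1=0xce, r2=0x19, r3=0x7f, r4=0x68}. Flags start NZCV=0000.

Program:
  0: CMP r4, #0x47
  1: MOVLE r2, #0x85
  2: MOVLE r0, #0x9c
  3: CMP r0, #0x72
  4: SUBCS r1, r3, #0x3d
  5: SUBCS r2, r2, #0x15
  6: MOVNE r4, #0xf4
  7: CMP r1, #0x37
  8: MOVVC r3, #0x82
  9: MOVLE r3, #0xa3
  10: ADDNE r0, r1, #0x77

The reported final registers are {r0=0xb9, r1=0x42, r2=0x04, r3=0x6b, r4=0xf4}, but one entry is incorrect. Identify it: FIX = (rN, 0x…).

FIX = (r3, 0x82)

0: ✓ CMP  NZCV=0010
1: · MOVLE
2: · MOVLE
3: ✓ CMP  NZCV=0011
4: ✓ SUBCS  r1←0x42
5: ✓ SUBCS  r2←0x04
6: ✓ MOVNE  r4←0xf4
7: ✓ CMP  NZCV=0010
8: ✓ MOVVC  r3←0x82
9: · MOVLE
10: ✓ ADDNE  r0←0xb9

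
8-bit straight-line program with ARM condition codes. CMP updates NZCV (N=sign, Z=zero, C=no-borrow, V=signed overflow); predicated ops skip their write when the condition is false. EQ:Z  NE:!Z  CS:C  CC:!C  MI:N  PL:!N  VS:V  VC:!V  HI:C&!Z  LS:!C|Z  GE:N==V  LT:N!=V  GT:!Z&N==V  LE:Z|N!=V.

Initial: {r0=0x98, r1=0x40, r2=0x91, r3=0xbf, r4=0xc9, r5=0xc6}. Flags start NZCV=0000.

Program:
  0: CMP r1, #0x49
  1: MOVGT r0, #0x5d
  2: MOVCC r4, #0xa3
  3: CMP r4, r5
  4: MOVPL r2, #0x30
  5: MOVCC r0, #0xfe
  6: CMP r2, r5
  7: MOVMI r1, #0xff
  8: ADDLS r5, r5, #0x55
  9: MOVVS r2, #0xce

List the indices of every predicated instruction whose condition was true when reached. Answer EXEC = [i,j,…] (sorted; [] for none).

0: ✓ CMP  NZCV=1000
1: · MOVGT
2: ✓ MOVCC  r4←0xa3
3: ✓ CMP  NZCV=1000
4: · MOVPL
5: ✓ MOVCC  r0←0xfe
6: ✓ CMP  NZCV=1000
7: ✓ MOVMI  r1←0xff
8: ✓ ADDLS  r5←0x1b
9: · MOVVS

EXEC = [2,5,7,8]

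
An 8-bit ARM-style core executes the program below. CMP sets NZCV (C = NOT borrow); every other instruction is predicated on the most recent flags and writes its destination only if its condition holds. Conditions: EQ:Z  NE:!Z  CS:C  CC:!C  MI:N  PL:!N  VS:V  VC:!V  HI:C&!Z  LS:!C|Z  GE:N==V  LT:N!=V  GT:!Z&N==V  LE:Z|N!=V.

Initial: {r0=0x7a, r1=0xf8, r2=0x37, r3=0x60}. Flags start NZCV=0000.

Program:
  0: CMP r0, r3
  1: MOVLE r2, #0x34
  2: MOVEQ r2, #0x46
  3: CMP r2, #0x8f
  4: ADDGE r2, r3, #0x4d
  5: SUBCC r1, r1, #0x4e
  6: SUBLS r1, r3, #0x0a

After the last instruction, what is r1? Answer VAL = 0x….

[0] flags=0010 → (cmp)
[1] flags=0010 LE?F → skip
[2] flags=0010 EQ?F → skip
[3] flags=1001 → (cmp)
[4] flags=1001 GE?T → r2=0xad
[5] flags=1001 CC?T → r1=0xaa
[6] flags=1001 LS?T → r1=0x56

VAL = 0x56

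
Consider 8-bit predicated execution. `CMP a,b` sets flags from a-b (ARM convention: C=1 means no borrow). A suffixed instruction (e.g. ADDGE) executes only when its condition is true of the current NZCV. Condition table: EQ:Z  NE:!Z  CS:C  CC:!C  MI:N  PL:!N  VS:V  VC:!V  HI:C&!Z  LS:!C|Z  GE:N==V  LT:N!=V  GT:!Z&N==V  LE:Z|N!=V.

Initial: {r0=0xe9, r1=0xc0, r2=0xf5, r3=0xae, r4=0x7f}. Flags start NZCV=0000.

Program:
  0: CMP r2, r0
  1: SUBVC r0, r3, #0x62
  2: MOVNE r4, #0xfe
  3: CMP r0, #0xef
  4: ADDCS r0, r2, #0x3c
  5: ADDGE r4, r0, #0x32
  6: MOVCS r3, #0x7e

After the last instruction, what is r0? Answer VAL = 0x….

VAL = 0x4c

0: ✓ CMP  NZCV=0010
1: ✓ SUBVC  r0←0x4c
2: ✓ MOVNE  r4←0xfe
3: ✓ CMP  NZCV=0000
4: · ADDCS
5: ✓ ADDGE  r4←0x7e
6: · MOVCS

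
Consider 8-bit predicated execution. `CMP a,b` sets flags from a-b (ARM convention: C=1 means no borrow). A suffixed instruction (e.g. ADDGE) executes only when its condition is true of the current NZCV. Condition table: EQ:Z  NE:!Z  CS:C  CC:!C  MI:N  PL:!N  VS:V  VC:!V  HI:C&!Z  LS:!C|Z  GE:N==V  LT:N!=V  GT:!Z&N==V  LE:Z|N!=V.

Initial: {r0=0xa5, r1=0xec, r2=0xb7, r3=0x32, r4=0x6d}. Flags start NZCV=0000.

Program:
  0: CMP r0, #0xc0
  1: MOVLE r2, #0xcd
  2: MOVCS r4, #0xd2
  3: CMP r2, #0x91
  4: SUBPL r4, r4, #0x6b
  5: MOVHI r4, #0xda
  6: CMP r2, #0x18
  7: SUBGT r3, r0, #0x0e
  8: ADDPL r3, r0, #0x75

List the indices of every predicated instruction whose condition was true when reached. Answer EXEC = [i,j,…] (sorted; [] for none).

0: ✓ CMP  NZCV=1000
1: ✓ MOVLE  r2←0xcd
2: · MOVCS
3: ✓ CMP  NZCV=0010
4: ✓ SUBPL  r4←0x02
5: ✓ MOVHI  r4←0xda
6: ✓ CMP  NZCV=1010
7: · SUBGT
8: · ADDPL

EXEC = [1,4,5]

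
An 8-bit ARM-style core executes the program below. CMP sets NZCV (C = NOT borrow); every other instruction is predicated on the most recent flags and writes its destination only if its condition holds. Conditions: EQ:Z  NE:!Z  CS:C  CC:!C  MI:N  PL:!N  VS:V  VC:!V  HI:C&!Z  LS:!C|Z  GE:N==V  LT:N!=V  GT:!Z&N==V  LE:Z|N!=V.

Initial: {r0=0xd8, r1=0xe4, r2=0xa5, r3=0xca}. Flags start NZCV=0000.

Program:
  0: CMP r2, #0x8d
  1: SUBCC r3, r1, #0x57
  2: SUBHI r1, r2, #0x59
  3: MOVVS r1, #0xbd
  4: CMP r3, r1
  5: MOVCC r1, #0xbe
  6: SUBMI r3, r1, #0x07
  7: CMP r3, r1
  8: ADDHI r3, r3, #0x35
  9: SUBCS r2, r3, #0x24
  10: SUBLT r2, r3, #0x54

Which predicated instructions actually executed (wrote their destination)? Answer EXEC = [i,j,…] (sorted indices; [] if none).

[0] flags=0010 → (cmp)
[1] flags=0010 CC?F → skip
[2] flags=0010 HI?T → r1=0x4c
[3] flags=0010 VS?F → skip
[4] flags=0011 → (cmp)
[5] flags=0011 CC?F → skip
[6] flags=0011 MI?F → skip
[7] flags=0011 → (cmp)
[8] flags=0011 HI?T → r3=0xff
[9] flags=0011 CS?T → r2=0xdb
[10] flags=0011 LT?T → r2=0xab

EXEC = [2,8,9,10]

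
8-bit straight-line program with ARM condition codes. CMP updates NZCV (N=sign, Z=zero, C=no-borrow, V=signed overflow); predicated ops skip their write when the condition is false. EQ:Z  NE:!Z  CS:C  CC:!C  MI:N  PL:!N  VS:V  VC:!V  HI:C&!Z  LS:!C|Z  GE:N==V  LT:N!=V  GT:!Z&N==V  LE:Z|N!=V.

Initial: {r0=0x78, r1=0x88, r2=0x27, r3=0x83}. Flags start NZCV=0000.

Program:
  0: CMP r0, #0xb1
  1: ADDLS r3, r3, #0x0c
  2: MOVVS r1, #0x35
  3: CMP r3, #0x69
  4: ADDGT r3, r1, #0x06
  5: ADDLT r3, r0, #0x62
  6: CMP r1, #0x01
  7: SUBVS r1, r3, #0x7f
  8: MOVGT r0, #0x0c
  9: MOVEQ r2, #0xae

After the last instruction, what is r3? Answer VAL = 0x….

[0] flags=1001 → (cmp)
[1] flags=1001 LS?T → r3=0x8f
[2] flags=1001 VS?T → r1=0x35
[3] flags=0011 → (cmp)
[4] flags=0011 GT?F → skip
[5] flags=0011 LT?T → r3=0xda
[6] flags=0010 → (cmp)
[7] flags=0010 VS?F → skip
[8] flags=0010 GT?T → r0=0x0c
[9] flags=0010 EQ?F → skip

VAL = 0xda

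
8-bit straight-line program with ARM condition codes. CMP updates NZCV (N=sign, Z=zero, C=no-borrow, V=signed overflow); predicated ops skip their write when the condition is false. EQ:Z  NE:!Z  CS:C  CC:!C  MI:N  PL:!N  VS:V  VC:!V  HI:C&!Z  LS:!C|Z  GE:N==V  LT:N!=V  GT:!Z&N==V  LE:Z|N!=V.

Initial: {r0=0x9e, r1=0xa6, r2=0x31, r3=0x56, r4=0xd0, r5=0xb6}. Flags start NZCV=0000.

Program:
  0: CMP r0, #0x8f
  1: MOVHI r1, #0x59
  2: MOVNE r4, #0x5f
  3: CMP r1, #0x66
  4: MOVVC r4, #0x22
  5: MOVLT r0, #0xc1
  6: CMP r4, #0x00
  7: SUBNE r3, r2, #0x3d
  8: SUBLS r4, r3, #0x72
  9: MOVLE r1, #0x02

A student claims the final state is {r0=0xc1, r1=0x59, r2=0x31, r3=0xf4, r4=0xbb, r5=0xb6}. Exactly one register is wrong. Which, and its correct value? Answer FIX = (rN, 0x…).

FIX = (r4, 0x22)

[0] flags=0010 → (cmp)
[1] flags=0010 HI?T → r1=0x59
[2] flags=0010 NE?T → r4=0x5f
[3] flags=1000 → (cmp)
[4] flags=1000 VC?T → r4=0x22
[5] flags=1000 LT?T → r0=0xc1
[6] flags=0010 → (cmp)
[7] flags=0010 NE?T → r3=0xf4
[8] flags=0010 LS?F → skip
[9] flags=0010 LE?F → skip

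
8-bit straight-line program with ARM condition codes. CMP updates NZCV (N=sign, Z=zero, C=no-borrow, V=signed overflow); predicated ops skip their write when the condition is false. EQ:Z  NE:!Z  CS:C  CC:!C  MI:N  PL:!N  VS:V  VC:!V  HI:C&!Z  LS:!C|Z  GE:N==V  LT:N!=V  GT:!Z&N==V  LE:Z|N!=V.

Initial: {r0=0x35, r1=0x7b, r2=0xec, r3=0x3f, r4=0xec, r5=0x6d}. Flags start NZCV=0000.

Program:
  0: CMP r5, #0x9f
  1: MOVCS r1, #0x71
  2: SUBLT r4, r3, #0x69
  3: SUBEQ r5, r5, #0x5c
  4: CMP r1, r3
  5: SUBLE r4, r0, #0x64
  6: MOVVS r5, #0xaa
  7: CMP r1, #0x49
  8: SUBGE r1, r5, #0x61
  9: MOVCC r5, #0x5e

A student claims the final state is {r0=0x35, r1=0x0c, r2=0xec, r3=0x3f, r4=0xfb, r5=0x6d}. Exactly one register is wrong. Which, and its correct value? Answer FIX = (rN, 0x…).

0: ✓ CMP  NZCV=1001
1: · MOVCS
2: · SUBLT
3: · SUBEQ
4: ✓ CMP  NZCV=0010
5: · SUBLE
6: · MOVVS
7: ✓ CMP  NZCV=0010
8: ✓ SUBGE  r1←0x0c
9: · MOVCC

FIX = (r4, 0xec)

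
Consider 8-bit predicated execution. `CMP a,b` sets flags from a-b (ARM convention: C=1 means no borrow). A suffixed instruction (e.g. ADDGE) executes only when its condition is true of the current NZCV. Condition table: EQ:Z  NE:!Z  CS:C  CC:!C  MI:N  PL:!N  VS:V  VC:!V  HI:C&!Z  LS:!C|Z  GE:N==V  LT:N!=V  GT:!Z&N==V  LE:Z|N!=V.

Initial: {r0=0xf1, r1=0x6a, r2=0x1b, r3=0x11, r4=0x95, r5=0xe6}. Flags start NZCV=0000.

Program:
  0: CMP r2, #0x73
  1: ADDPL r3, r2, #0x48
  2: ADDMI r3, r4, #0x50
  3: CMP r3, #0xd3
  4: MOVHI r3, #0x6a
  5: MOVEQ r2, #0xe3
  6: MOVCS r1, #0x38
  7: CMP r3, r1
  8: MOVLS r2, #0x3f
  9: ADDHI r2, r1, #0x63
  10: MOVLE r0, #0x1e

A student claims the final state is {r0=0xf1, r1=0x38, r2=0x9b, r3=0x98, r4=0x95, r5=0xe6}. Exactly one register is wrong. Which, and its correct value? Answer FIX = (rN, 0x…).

0: ✓ CMP  NZCV=1000
1: · ADDPL
2: ✓ ADDMI  r3←0xe5
3: ✓ CMP  NZCV=0010
4: ✓ MOVHI  r3←0x6a
5: · MOVEQ
6: ✓ MOVCS  r1←0x38
7: ✓ CMP  NZCV=0010
8: · MOVLS
9: ✓ ADDHI  r2←0x9b
10: · MOVLE

FIX = (r3, 0x6a)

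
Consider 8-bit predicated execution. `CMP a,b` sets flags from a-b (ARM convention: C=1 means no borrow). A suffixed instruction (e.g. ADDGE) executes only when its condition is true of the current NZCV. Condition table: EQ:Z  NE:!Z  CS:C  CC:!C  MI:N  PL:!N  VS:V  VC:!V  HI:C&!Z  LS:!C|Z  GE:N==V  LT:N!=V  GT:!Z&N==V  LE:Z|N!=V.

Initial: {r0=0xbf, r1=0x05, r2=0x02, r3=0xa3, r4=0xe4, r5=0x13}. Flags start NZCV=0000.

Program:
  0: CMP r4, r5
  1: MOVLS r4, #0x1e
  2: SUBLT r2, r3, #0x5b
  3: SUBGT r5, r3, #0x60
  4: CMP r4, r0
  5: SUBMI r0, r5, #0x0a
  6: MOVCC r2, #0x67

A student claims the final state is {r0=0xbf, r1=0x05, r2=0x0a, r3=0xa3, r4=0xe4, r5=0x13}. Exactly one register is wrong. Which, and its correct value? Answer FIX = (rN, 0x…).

[0] flags=1010 → (cmp)
[1] flags=1010 LS?F → skip
[2] flags=1010 LT?T → r2=0x48
[3] flags=1010 GT?F → skip
[4] flags=0010 → (cmp)
[5] flags=0010 MI?F → skip
[6] flags=0010 CC?F → skip

FIX = (r2, 0x48)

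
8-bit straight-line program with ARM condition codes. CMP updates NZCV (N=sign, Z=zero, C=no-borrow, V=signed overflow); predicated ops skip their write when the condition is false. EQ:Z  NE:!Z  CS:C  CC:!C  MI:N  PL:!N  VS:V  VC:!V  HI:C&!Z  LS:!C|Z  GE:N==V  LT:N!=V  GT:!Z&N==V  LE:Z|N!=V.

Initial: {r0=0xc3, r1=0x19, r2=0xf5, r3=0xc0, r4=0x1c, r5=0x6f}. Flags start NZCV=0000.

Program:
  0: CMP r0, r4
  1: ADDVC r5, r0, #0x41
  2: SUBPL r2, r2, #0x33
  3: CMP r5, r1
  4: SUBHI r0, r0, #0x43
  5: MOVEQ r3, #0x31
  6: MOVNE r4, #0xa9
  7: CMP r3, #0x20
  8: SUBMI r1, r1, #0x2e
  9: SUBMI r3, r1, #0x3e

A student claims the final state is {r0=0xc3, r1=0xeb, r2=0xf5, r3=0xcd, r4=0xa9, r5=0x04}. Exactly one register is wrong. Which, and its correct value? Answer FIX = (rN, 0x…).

FIX = (r3, 0xad)

[0] flags=1010 → (cmp)
[1] flags=1010 VC?T → r5=0x04
[2] flags=1010 PL?F → skip
[3] flags=1000 → (cmp)
[4] flags=1000 HI?F → skip
[5] flags=1000 EQ?F → skip
[6] flags=1000 NE?T → r4=0xa9
[7] flags=1010 → (cmp)
[8] flags=1010 MI?T → r1=0xeb
[9] flags=1010 MI?T → r3=0xad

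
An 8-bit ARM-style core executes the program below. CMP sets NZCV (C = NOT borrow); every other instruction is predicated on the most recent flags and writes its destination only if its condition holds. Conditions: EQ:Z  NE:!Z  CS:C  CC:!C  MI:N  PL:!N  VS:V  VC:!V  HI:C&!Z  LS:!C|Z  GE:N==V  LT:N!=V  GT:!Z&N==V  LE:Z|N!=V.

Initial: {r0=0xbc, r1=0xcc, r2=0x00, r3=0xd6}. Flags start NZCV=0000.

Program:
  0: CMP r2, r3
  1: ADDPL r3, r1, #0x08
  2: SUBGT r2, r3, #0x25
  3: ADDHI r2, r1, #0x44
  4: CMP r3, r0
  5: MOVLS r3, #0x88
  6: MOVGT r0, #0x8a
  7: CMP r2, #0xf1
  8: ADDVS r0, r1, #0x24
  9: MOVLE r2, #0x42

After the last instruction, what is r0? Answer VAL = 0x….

VAL = 0x8a

0: ✓ CMP  NZCV=0000
1: ✓ ADDPL  r3←0xd4
2: ✓ SUBGT  r2←0xaf
3: · ADDHI
4: ✓ CMP  NZCV=0010
5: · MOVLS
6: ✓ MOVGT  r0←0x8a
7: ✓ CMP  NZCV=1000
8: · ADDVS
9: ✓ MOVLE  r2←0x42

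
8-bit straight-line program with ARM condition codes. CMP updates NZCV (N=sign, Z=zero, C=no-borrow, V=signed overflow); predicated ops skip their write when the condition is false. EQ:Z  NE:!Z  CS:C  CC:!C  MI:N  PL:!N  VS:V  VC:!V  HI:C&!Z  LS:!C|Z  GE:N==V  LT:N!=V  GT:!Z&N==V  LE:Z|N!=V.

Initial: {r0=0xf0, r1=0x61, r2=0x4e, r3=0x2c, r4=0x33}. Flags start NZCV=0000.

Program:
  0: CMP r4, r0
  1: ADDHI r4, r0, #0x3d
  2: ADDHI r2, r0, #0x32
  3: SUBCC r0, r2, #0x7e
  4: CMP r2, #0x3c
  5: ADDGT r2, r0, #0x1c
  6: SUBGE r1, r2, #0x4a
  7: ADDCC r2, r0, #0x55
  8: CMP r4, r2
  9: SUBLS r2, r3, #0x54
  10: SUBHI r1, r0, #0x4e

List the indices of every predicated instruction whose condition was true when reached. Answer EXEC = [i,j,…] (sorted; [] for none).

[0] flags=0000 → (cmp)
[1] flags=0000 HI?F → skip
[2] flags=0000 HI?F → skip
[3] flags=0000 CC?T → r0=0xd0
[4] flags=0010 → (cmp)
[5] flags=0010 GT?T → r2=0xec
[6] flags=0010 GE?T → r1=0xa2
[7] flags=0010 CC?F → skip
[8] flags=0000 → (cmp)
[9] flags=0000 LS?T → r2=0xd8
[10] flags=0000 HI?F → skip

EXEC = [3,5,6,9]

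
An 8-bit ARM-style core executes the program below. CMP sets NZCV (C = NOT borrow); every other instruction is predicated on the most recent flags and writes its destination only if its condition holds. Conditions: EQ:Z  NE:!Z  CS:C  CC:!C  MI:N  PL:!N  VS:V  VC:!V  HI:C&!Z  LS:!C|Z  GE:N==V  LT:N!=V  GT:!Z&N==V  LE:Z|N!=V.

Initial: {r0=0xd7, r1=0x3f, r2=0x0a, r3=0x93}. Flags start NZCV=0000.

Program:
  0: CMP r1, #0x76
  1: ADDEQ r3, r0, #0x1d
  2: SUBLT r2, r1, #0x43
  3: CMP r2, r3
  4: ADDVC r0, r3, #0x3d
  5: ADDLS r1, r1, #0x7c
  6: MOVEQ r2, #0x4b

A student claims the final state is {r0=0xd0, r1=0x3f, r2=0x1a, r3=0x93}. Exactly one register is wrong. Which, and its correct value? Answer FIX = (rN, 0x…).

FIX = (r2, 0xfc)

[0] flags=1000 → (cmp)
[1] flags=1000 EQ?F → skip
[2] flags=1000 LT?T → r2=0xfc
[3] flags=0010 → (cmp)
[4] flags=0010 VC?T → r0=0xd0
[5] flags=0010 LS?F → skip
[6] flags=0010 EQ?F → skip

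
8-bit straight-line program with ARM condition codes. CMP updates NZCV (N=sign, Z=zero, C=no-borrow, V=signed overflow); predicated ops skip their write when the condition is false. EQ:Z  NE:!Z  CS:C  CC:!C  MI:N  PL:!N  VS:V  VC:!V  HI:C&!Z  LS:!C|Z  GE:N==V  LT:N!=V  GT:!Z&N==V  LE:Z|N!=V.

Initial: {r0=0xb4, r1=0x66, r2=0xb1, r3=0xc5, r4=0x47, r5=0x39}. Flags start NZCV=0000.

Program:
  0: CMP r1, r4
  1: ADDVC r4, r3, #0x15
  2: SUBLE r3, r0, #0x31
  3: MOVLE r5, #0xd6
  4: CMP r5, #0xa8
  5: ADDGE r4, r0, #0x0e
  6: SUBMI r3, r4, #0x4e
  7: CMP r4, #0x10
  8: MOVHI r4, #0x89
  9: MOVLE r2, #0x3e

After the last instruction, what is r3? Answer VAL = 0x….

[0] flags=0010 → (cmp)
[1] flags=0010 VC?T → r4=0xda
[2] flags=0010 LE?F → skip
[3] flags=0010 LE?F → skip
[4] flags=1001 → (cmp)
[5] flags=1001 GE?T → r4=0xc2
[6] flags=1001 MI?T → r3=0x74
[7] flags=1010 → (cmp)
[8] flags=1010 HI?T → r4=0x89
[9] flags=1010 LE?T → r2=0x3e

VAL = 0x74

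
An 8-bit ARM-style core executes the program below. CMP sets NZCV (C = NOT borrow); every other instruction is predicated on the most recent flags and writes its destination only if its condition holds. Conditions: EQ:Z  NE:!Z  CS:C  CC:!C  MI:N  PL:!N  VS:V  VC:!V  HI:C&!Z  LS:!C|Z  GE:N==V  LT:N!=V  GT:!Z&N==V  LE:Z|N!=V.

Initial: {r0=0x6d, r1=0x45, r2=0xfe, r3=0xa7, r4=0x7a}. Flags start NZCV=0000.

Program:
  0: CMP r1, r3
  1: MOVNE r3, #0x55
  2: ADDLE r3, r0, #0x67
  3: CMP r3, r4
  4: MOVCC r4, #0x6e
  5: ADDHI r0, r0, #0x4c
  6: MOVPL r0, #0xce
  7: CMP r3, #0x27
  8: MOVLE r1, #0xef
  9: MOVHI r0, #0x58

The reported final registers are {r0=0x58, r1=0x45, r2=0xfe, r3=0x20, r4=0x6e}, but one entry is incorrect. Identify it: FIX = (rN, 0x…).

0: ✓ CMP  NZCV=1001
1: ✓ MOVNE  r3←0x55
2: · ADDLE
3: ✓ CMP  NZCV=1000
4: ✓ MOVCC  r4←0x6e
5: · ADDHI
6: · MOVPL
7: ✓ CMP  NZCV=0010
8: · MOVLE
9: ✓ MOVHI  r0←0x58

FIX = (r3, 0x55)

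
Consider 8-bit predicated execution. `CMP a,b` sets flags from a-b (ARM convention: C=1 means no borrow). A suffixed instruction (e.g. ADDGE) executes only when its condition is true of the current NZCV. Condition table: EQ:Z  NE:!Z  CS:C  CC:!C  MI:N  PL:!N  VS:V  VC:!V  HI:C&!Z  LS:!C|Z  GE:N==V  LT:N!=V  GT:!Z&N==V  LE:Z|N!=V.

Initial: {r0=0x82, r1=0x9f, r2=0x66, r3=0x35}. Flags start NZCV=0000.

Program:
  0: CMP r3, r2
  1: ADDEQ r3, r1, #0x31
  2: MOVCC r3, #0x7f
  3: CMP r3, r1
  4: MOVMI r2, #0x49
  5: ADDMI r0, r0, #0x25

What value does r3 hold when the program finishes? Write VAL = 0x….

[0] flags=1000 → (cmp)
[1] flags=1000 EQ?F → skip
[2] flags=1000 CC?T → r3=0x7f
[3] flags=1001 → (cmp)
[4] flags=1001 MI?T → r2=0x49
[5] flags=1001 MI?T → r0=0xa7

VAL = 0x7f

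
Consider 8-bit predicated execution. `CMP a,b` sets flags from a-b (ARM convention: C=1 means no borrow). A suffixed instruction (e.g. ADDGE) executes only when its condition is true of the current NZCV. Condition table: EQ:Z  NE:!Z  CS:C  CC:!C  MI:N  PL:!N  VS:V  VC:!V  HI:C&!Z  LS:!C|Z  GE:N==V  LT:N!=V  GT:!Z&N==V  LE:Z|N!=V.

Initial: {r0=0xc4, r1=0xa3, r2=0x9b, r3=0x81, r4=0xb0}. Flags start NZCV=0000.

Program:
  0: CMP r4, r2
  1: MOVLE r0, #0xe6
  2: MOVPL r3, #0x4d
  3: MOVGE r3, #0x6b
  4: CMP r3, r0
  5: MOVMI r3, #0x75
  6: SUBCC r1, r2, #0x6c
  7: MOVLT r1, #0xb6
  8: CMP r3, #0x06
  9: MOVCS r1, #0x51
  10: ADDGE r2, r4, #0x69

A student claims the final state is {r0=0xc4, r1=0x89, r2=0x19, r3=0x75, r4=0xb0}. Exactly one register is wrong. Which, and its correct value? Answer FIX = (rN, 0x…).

[0] flags=0010 → (cmp)
[1] flags=0010 LE?F → skip
[2] flags=0010 PL?T → r3=0x4d
[3] flags=0010 GE?T → r3=0x6b
[4] flags=1001 → (cmp)
[5] flags=1001 MI?T → r3=0x75
[6] flags=1001 CC?T → r1=0x2f
[7] flags=1001 LT?F → skip
[8] flags=0010 → (cmp)
[9] flags=0010 CS?T → r1=0x51
[10] flags=0010 GE?T → r2=0x19

FIX = (r1, 0x51)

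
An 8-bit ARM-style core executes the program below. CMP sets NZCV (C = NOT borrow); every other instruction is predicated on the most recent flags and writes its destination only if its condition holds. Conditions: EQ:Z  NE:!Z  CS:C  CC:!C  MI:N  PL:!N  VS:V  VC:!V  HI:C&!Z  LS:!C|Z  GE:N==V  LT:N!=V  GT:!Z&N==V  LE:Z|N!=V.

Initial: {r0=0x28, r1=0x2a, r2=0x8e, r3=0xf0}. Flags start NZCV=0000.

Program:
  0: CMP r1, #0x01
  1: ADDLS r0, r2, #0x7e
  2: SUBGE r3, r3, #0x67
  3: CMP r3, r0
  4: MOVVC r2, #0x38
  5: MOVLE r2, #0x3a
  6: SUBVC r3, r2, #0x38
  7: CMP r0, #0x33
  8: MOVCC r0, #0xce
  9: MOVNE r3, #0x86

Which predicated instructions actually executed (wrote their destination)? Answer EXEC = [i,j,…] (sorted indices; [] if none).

0: ✓ CMP  NZCV=0010
1: · ADDLS
2: ✓ SUBGE  r3←0x89
3: ✓ CMP  NZCV=0011
4: · MOVVC
5: ✓ MOVLE  r2←0x3a
6: · SUBVC
7: ✓ CMP  NZCV=1000
8: ✓ MOVCC  r0←0xce
9: ✓ MOVNE  r3←0x86

EXEC = [2,5,8,9]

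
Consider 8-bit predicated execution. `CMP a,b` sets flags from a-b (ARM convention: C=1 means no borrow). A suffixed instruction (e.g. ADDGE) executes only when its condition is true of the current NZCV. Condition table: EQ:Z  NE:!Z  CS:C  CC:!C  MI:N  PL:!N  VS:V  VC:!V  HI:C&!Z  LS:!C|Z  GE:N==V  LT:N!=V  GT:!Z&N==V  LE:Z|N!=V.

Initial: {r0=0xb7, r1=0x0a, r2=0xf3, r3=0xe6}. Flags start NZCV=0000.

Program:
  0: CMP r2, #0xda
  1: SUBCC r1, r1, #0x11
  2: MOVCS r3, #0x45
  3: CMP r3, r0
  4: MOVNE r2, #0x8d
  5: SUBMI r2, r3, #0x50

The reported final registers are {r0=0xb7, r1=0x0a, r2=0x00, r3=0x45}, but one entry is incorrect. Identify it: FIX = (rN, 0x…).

0: ✓ CMP  NZCV=0010
1: · SUBCC
2: ✓ MOVCS  r3←0x45
3: ✓ CMP  NZCV=1001
4: ✓ MOVNE  r2←0x8d
5: ✓ SUBMI  r2←0xf5

FIX = (r2, 0xf5)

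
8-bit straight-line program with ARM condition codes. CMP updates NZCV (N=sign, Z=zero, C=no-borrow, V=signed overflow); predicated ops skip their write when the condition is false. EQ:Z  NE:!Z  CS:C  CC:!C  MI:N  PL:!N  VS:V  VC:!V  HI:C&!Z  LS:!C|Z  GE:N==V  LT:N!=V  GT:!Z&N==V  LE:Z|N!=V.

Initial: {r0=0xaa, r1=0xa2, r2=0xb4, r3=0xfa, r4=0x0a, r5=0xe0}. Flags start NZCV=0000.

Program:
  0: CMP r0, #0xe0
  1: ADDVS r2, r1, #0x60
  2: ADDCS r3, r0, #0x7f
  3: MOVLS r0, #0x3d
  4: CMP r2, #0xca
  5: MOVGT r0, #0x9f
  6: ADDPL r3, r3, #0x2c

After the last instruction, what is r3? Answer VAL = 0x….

VAL = 0xfa

0: ✓ CMP  NZCV=1000
1: · ADDVS
2: · ADDCS
3: ✓ MOVLS  r0←0x3d
4: ✓ CMP  NZCV=1000
5: · MOVGT
6: · ADDPL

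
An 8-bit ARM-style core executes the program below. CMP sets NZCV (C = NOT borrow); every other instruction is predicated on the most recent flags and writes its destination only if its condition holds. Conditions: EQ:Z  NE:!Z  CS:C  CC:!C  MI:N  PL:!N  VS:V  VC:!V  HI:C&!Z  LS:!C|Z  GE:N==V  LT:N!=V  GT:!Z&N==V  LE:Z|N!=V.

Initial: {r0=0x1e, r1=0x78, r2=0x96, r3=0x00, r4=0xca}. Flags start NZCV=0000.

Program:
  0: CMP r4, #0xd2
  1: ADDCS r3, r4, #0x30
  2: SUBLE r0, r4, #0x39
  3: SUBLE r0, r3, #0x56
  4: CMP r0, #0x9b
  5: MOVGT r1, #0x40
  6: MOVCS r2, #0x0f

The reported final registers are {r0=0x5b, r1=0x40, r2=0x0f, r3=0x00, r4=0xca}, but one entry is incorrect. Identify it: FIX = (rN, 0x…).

FIX = (r0, 0xaa)

0: ✓ CMP  NZCV=1000
1: · ADDCS
2: ✓ SUBLE  r0←0x91
3: ✓ SUBLE  r0←0xaa
4: ✓ CMP  NZCV=0010
5: ✓ MOVGT  r1←0x40
6: ✓ MOVCS  r2←0x0f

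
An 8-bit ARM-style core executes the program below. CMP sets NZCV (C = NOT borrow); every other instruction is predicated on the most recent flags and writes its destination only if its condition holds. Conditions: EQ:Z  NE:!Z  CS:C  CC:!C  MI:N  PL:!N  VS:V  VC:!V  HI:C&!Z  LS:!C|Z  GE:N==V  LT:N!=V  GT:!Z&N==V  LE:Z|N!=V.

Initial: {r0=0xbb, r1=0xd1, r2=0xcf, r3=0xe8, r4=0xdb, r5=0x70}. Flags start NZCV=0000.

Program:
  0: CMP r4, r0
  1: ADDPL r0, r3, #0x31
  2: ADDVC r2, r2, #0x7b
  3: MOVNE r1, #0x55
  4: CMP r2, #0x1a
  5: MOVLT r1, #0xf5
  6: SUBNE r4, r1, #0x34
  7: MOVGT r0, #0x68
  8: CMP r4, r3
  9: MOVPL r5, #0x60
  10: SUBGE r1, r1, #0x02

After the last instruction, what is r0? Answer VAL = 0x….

0: ✓ CMP  NZCV=0010
1: ✓ ADDPL  r0←0x19
2: ✓ ADDVC  r2←0x4a
3: ✓ MOVNE  r1←0x55
4: ✓ CMP  NZCV=0010
5: · MOVLT
6: ✓ SUBNE  r4←0x21
7: ✓ MOVGT  r0←0x68
8: ✓ CMP  NZCV=0000
9: ✓ MOVPL  r5←0x60
10: ✓ SUBGE  r1←0x53

VAL = 0x68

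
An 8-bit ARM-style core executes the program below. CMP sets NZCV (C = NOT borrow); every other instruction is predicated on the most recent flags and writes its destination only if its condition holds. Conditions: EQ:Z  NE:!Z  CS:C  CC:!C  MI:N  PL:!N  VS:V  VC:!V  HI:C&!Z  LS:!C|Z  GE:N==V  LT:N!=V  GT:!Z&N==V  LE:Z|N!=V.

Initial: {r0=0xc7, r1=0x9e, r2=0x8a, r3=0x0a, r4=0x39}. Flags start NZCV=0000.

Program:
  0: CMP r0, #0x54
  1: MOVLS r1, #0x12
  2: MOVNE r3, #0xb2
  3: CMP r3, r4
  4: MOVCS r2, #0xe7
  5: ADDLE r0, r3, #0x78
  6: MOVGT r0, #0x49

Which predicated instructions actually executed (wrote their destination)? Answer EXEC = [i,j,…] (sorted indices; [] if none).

EXEC = [2,4,5]

0: ✓ CMP  NZCV=0011
1: · MOVLS
2: ✓ MOVNE  r3←0xb2
3: ✓ CMP  NZCV=0011
4: ✓ MOVCS  r2←0xe7
5: ✓ ADDLE  r0←0x2a
6: · MOVGT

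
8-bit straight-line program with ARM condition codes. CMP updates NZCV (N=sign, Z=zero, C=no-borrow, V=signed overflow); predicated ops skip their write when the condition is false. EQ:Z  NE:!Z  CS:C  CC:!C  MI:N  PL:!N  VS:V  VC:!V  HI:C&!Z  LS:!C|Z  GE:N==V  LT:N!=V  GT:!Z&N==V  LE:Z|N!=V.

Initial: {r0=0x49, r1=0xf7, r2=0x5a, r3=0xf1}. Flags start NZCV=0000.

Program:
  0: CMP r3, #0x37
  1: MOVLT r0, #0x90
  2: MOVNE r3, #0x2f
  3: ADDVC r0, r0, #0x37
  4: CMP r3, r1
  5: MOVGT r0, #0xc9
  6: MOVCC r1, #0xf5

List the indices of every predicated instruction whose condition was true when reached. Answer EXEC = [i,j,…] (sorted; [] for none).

0: ✓ CMP  NZCV=1010
1: ✓ MOVLT  r0←0x90
2: ✓ MOVNE  r3←0x2f
3: ✓ ADDVC  r0←0xc7
4: ✓ CMP  NZCV=0000
5: ✓ MOVGT  r0←0xc9
6: ✓ MOVCC  r1←0xf5

EXEC = [1,2,3,5,6]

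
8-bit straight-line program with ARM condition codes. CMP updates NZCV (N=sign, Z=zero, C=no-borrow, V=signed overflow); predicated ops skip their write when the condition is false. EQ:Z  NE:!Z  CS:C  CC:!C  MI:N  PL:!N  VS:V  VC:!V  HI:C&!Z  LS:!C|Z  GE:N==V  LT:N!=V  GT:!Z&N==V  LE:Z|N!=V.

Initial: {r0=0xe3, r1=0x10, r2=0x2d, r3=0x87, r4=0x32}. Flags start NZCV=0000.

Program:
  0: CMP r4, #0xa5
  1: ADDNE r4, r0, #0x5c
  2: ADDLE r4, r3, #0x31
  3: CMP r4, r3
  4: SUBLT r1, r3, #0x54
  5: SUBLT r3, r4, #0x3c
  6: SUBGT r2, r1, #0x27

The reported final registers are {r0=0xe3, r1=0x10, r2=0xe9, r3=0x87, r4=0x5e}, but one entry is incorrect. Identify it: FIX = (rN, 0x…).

0: ✓ CMP  NZCV=1001
1: ✓ ADDNE  r4←0x3f
2: · ADDLE
3: ✓ CMP  NZCV=1001
4: · SUBLT
5: · SUBLT
6: ✓ SUBGT  r2←0xe9

FIX = (r4, 0x3f)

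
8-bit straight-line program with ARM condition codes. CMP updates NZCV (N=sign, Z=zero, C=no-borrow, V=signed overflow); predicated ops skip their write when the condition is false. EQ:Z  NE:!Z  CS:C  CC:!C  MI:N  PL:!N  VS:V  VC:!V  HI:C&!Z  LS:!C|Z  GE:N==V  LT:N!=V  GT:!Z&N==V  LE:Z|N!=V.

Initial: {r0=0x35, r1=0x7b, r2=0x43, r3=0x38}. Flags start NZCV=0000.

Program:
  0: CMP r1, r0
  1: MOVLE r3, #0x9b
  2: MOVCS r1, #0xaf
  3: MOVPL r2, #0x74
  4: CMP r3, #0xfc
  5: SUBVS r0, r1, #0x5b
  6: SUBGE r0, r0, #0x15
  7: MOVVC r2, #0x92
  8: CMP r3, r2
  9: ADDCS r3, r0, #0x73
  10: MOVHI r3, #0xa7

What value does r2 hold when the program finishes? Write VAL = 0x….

VAL = 0x92

0: ✓ CMP  NZCV=0010
1: · MOVLE
2: ✓ MOVCS  r1←0xaf
3: ✓ MOVPL  r2←0x74
4: ✓ CMP  NZCV=0000
5: · SUBVS
6: ✓ SUBGE  r0←0x20
7: ✓ MOVVC  r2←0x92
8: ✓ CMP  NZCV=1001
9: · ADDCS
10: · MOVHI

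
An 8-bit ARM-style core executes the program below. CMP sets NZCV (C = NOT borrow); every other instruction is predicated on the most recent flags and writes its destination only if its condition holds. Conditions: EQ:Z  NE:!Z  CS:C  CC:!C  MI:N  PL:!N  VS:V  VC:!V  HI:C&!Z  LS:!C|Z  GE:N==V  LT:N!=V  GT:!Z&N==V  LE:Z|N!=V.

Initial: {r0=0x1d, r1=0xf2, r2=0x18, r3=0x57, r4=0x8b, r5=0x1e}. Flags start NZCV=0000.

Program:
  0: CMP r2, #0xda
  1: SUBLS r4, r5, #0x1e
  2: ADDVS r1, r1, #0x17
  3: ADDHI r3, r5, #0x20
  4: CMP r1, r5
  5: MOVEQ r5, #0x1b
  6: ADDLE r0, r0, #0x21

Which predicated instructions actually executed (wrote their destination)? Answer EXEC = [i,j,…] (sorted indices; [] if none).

EXEC = [1,6]

0: ✓ CMP  NZCV=0000
1: ✓ SUBLS  r4←0x00
2: · ADDVS
3: · ADDHI
4: ✓ CMP  NZCV=1010
5: · MOVEQ
6: ✓ ADDLE  r0←0x3e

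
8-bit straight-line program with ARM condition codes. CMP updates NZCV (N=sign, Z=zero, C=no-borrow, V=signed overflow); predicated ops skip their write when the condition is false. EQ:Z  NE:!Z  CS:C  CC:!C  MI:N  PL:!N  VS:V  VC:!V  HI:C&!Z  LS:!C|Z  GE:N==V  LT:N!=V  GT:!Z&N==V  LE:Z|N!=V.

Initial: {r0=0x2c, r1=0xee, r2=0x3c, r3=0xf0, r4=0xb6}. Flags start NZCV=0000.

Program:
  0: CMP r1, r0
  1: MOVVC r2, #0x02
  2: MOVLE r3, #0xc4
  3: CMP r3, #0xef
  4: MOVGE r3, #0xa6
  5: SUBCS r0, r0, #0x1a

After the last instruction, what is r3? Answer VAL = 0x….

VAL = 0xc4

0: ✓ CMP  NZCV=1010
1: ✓ MOVVC  r2←0x02
2: ✓ MOVLE  r3←0xc4
3: ✓ CMP  NZCV=1000
4: · MOVGE
5: · SUBCS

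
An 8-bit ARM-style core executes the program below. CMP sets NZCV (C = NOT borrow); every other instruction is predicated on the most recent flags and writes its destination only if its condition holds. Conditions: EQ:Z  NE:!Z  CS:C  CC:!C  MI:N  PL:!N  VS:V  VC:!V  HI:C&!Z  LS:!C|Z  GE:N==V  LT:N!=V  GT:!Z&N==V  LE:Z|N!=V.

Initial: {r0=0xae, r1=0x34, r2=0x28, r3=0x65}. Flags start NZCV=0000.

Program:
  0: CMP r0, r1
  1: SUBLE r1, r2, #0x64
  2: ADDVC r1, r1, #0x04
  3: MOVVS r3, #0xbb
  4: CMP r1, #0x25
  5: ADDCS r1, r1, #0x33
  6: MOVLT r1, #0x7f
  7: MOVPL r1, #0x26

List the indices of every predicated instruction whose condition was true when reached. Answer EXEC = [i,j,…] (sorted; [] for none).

0: ✓ CMP  NZCV=0011
1: ✓ SUBLE  r1←0xc4
2: · ADDVC
3: ✓ MOVVS  r3←0xbb
4: ✓ CMP  NZCV=1010
5: ✓ ADDCS  r1←0xf7
6: ✓ MOVLT  r1←0x7f
7: · MOVPL

EXEC = [1,3,5,6]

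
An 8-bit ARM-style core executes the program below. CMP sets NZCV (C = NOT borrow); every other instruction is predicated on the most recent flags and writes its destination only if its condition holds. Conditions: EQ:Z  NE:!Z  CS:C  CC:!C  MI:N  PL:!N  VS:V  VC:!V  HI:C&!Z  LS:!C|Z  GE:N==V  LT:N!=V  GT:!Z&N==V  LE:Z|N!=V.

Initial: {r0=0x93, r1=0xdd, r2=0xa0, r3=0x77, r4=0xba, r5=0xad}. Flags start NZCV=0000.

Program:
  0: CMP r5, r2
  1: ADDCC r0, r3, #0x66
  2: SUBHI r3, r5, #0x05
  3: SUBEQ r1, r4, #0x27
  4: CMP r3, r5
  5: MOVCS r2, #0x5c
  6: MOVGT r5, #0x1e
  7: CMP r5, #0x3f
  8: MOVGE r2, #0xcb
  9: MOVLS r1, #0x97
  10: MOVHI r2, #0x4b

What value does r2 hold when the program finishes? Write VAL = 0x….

0: ✓ CMP  NZCV=0010
1: · ADDCC
2: ✓ SUBHI  r3←0xa8
3: · SUBEQ
4: ✓ CMP  NZCV=1000
5: · MOVCS
6: · MOVGT
7: ✓ CMP  NZCV=0011
8: · MOVGE
9: · MOVLS
10: ✓ MOVHI  r2←0x4b

VAL = 0x4b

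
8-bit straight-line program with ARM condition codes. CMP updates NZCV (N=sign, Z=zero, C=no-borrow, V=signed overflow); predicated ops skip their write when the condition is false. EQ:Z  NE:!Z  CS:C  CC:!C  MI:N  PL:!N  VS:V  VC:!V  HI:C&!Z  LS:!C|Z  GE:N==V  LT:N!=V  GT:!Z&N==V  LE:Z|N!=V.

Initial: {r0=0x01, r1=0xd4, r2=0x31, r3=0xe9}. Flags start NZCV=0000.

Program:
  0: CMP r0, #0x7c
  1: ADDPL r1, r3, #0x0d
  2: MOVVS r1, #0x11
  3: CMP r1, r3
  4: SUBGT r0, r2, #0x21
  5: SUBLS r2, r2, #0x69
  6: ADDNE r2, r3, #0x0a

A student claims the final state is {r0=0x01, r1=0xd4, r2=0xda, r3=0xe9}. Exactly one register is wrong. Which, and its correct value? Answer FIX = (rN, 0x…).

FIX = (r2, 0xf3)

0: ✓ CMP  NZCV=1000
1: · ADDPL
2: · MOVVS
3: ✓ CMP  NZCV=1000
4: · SUBGT
5: ✓ SUBLS  r2←0xc8
6: ✓ ADDNE  r2←0xf3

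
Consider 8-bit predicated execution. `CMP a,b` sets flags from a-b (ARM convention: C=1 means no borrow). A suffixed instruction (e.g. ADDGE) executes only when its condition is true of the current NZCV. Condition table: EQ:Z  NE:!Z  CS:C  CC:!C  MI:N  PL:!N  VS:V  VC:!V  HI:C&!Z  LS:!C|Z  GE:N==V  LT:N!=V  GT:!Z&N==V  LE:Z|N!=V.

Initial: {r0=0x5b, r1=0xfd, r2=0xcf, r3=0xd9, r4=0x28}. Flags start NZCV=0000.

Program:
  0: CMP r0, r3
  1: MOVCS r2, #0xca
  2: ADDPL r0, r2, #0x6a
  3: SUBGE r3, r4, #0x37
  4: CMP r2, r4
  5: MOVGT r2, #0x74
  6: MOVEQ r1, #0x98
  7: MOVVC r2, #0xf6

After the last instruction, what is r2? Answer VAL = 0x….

[0] flags=1001 → (cmp)
[1] flags=1001 CS?F → skip
[2] flags=1001 PL?F → skip
[3] flags=1001 GE?T → r3=0xf1
[4] flags=1010 → (cmp)
[5] flags=1010 GT?F → skip
[6] flags=1010 EQ?F → skip
[7] flags=1010 VC?T → r2=0xf6

VAL = 0xf6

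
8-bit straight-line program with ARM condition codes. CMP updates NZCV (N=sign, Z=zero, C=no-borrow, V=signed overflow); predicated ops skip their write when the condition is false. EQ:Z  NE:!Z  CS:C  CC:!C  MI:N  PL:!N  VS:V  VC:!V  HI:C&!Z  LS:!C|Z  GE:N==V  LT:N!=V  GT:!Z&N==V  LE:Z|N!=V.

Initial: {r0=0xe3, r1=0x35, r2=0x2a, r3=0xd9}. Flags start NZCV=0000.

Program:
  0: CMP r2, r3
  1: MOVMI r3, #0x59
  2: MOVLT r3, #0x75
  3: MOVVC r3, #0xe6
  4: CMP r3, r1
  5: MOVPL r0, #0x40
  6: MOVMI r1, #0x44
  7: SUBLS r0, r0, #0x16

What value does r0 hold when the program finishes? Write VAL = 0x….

VAL = 0xe3

[0] flags=0000 → (cmp)
[1] flags=0000 MI?F → skip
[2] flags=0000 LT?F → skip
[3] flags=0000 VC?T → r3=0xe6
[4] flags=1010 → (cmp)
[5] flags=1010 PL?F → skip
[6] flags=1010 MI?T → r1=0x44
[7] flags=1010 LS?F → skip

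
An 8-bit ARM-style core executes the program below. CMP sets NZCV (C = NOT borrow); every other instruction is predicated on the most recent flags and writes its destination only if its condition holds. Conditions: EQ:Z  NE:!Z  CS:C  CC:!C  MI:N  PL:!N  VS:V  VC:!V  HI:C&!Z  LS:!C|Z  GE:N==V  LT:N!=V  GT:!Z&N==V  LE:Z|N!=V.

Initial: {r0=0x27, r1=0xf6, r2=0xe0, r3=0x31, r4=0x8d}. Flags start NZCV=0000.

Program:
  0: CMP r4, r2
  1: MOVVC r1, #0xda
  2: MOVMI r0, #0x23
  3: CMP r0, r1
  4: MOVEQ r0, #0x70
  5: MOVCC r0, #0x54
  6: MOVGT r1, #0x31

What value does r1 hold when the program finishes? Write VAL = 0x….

VAL = 0x31

[0] flags=1000 → (cmp)
[1] flags=1000 VC?T → r1=0xda
[2] flags=1000 MI?T → r0=0x23
[3] flags=0000 → (cmp)
[4] flags=0000 EQ?F → skip
[5] flags=0000 CC?T → r0=0x54
[6] flags=0000 GT?T → r1=0x31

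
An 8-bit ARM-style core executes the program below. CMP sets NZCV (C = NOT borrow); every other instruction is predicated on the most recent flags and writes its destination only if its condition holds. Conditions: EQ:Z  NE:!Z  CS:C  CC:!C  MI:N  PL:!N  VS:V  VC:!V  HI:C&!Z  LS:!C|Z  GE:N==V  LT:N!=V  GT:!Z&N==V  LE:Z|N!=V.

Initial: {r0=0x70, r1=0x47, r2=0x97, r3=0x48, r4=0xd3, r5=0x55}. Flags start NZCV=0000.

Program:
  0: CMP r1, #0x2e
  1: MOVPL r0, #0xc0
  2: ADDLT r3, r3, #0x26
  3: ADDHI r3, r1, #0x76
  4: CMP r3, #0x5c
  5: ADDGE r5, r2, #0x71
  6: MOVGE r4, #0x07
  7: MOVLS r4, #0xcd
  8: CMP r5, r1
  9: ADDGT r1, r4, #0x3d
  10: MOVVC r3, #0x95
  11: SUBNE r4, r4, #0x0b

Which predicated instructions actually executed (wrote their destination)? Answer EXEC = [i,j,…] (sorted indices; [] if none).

[0] flags=0010 → (cmp)
[1] flags=0010 PL?T → r0=0xc0
[2] flags=0010 LT?F → skip
[3] flags=0010 HI?T → r3=0xbd
[4] flags=0011 → (cmp)
[5] flags=0011 GE?F → skip
[6] flags=0011 GE?F → skip
[7] flags=0011 LS?F → skip
[8] flags=0010 → (cmp)
[9] flags=0010 GT?T → r1=0x10
[10] flags=0010 VC?T → r3=0x95
[11] flags=0010 NE?T → r4=0xc8

EXEC = [1,3,9,10,11]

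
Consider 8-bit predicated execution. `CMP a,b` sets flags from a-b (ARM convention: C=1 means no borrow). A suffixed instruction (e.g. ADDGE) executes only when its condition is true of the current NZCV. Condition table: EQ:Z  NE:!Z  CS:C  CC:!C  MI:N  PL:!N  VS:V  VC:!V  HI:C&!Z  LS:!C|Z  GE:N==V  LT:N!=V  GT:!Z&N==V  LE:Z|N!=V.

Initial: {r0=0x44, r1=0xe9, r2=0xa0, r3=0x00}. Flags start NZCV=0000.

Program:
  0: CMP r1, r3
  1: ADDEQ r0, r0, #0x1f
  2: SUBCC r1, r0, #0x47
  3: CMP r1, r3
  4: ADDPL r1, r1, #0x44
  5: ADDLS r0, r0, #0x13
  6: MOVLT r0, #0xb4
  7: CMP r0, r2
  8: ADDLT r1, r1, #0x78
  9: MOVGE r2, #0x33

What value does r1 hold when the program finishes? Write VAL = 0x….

0: ✓ CMP  NZCV=1010
1: · ADDEQ
2: · SUBCC
3: ✓ CMP  NZCV=1010
4: · ADDPL
5: · ADDLS
6: ✓ MOVLT  r0←0xb4
7: ✓ CMP  NZCV=0010
8: · ADDLT
9: ✓ MOVGE  r2←0x33

VAL = 0xe9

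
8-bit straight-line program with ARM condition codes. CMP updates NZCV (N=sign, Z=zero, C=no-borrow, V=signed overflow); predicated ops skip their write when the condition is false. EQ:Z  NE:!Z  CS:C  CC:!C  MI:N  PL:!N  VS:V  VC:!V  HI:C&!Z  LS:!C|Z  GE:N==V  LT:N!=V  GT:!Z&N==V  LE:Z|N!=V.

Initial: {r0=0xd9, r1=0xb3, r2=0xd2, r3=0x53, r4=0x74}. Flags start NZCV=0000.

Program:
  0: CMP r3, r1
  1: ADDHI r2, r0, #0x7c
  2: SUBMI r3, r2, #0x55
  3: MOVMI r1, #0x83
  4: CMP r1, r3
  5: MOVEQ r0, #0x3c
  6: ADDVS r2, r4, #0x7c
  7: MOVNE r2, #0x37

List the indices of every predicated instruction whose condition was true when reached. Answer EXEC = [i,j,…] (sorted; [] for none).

0: ✓ CMP  NZCV=1001
1: · ADDHI
2: ✓ SUBMI  r3←0x7d
3: ✓ MOVMI  r1←0x83
4: ✓ CMP  NZCV=0011
5: · MOVEQ
6: ✓ ADDVS  r2←0xf0
7: ✓ MOVNE  r2←0x37

EXEC = [2,3,6,7]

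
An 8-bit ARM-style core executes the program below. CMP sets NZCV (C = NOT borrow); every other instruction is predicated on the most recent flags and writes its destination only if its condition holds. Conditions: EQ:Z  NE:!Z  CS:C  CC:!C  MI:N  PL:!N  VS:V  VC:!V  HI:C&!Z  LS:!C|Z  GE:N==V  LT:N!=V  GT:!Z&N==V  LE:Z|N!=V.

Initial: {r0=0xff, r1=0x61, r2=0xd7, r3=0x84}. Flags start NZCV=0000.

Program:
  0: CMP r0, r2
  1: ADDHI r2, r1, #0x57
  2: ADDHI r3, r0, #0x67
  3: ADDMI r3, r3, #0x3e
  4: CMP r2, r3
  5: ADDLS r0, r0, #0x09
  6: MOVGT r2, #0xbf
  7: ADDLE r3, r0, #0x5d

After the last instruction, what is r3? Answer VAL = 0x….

0: ✓ CMP  NZCV=0010
1: ✓ ADDHI  r2←0xb8
2: ✓ ADDHI  r3←0x66
3: · ADDMI
4: ✓ CMP  NZCV=0011
5: · ADDLS
6: · MOVGT
7: ✓ ADDLE  r3←0x5c

VAL = 0x5c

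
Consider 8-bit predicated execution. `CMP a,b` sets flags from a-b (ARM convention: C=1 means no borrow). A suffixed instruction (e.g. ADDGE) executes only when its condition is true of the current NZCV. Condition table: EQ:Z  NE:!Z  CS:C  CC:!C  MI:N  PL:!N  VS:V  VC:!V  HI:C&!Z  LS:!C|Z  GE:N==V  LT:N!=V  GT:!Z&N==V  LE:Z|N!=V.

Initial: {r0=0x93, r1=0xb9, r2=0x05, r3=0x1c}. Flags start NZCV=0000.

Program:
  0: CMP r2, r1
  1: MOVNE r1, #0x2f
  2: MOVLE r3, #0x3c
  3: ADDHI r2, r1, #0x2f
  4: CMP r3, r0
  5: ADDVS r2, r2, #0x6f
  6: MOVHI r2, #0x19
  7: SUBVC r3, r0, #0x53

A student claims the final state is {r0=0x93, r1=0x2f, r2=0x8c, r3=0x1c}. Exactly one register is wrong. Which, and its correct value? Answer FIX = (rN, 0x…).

FIX = (r2, 0x74)

[0] flags=0000 → (cmp)
[1] flags=0000 NE?T → r1=0x2f
[2] flags=0000 LE?F → skip
[3] flags=0000 HI?F → skip
[4] flags=1001 → (cmp)
[5] flags=1001 VS?T → r2=0x74
[6] flags=1001 HI?F → skip
[7] flags=1001 VC?F → skip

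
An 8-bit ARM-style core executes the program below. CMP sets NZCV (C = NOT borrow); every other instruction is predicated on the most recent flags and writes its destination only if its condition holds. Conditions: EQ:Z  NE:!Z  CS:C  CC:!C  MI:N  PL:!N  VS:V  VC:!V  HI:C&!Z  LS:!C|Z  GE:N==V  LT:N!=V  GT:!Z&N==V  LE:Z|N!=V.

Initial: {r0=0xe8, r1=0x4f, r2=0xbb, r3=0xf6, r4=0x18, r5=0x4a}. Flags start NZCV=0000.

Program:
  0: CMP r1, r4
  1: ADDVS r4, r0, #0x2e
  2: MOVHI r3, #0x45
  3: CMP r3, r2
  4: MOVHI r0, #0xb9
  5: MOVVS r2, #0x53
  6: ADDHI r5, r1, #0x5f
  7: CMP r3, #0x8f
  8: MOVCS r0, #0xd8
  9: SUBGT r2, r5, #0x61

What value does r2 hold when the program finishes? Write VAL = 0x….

VAL = 0xe9

[0] flags=0010 → (cmp)
[1] flags=0010 VS?F → skip
[2] flags=0010 HI?T → r3=0x45
[3] flags=1001 → (cmp)
[4] flags=1001 HI?F → skip
[5] flags=1001 VS?T → r2=0x53
[6] flags=1001 HI?F → skip
[7] flags=1001 → (cmp)
[8] flags=1001 CS?F → skip
[9] flags=1001 GT?T → r2=0xe9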